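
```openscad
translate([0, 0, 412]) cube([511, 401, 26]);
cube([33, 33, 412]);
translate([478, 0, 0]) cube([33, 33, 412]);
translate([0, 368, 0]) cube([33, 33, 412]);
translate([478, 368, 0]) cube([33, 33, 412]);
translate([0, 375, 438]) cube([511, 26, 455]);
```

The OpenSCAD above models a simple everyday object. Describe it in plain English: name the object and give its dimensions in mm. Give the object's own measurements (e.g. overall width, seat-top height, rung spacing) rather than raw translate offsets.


A chair. The seat is a 511×401×26 mm slab with its top at z = 438 mm, on four 33×33 mm corner legs (flush with the seat edges, standing on z = 0). A flat backrest 26 mm thick, 455 mm tall, spans the full seat width and rises from the seat top along its +y edge, rear face flush with the rear of the seat.


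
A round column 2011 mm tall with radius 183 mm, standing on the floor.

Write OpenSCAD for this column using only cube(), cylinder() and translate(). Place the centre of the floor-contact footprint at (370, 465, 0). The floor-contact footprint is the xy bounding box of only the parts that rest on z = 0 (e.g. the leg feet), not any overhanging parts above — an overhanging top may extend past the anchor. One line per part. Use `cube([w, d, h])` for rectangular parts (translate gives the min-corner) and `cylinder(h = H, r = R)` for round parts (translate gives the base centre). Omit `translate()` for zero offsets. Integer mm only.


translate([370, 465, 0]) cylinder(h = 2011, r = 183);


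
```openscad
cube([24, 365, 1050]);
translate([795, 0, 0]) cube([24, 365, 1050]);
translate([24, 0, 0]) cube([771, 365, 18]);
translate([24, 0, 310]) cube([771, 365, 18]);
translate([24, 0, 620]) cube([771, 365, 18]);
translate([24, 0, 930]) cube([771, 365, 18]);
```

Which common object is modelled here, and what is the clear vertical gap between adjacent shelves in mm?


A bookshelf. The clear shelf gap is 292 mm.

Two tall side panels with 4 horizontal boards between them — a bookshelf. The first two shelf undersides are at z = 0 and z = 310; with shelf thickness 18, the clear gap is 310 − 0 − 18 = 292 mm.


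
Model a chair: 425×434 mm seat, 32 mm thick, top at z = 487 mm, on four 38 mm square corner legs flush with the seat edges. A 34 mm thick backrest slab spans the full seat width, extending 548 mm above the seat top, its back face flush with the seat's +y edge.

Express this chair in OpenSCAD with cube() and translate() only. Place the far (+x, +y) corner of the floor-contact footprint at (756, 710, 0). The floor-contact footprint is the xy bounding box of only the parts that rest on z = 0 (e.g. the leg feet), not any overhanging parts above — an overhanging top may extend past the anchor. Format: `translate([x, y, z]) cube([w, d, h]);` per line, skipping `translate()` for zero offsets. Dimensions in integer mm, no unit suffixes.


translate([331, 276, 455]) cube([425, 434, 32]);
translate([331, 276, 0]) cube([38, 38, 455]);
translate([718, 276, 0]) cube([38, 38, 455]);
translate([331, 672, 0]) cube([38, 38, 455]);
translate([718, 672, 0]) cube([38, 38, 455]);
translate([331, 676, 487]) cube([425, 34, 548]);


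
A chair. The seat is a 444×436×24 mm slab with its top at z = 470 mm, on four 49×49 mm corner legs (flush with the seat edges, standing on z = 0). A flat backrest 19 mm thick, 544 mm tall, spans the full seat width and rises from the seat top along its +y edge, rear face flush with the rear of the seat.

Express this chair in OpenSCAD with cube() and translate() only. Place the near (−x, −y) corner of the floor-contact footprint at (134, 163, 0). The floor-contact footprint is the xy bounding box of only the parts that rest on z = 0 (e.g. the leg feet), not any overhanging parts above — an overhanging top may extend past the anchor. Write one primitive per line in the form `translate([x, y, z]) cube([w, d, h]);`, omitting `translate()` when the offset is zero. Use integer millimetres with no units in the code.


// leg_h = 470 - 24 = 446
translate([134, 163, 446]) cube([444, 436, 24]);
translate([134, 163, 0]) cube([49, 49, 446]);
translate([529, 163, 0]) cube([49, 49, 446]);
translate([134, 550, 0]) cube([49, 49, 446]);
translate([529, 550, 0]) cube([49, 49, 446]);
translate([134, 580, 470]) cube([444, 19, 544]);


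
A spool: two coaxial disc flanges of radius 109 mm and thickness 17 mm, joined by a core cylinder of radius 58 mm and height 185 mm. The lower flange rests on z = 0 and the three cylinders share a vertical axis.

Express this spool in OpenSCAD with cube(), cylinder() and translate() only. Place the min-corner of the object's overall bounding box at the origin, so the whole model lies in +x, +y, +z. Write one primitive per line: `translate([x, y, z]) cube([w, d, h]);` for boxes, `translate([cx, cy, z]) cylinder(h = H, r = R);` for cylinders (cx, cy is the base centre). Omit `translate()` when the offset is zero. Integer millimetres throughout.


translate([109, 109, 0]) cylinder(h = 17, r = 109);
translate([109, 109, 17]) cylinder(h = 185, r = 58);
translate([109, 109, 202]) cylinder(h = 17, r = 109);


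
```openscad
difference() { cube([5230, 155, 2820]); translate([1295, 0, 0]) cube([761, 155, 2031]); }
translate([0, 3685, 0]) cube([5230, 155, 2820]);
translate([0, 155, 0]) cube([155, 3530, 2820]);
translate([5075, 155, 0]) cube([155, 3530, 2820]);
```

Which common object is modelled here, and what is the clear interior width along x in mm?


A single room. The interior width is 4920 mm.

Four walls enclosing a rectangle with a door in the front wall — a room. Outside width 5230 minus two 155 mm walls gives 4920 mm.


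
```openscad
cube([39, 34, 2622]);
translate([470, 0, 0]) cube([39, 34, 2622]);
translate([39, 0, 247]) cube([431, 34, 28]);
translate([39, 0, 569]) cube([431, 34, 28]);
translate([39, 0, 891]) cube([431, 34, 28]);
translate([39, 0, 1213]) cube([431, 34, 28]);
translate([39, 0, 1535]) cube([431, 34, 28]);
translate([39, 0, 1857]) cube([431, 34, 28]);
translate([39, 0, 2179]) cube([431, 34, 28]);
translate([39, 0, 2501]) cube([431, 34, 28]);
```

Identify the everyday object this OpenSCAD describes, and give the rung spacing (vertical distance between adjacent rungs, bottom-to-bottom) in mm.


A ladder. The rung spacing is 322 mm.

Two tall 39×34 posts with 8 short bars between them — a ladder. Adjacent rungs sit at z = 247 and z = 569, so the spacing is 569 − 247 = 322 mm.


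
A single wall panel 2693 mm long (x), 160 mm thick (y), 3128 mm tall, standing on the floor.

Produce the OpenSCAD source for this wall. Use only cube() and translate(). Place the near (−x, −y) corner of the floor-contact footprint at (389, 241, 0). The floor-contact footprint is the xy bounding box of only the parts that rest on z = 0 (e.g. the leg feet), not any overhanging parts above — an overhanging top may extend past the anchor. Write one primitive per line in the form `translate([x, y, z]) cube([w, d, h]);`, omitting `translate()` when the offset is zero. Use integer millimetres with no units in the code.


translate([389, 241, 0]) cube([2693, 160, 3128]);


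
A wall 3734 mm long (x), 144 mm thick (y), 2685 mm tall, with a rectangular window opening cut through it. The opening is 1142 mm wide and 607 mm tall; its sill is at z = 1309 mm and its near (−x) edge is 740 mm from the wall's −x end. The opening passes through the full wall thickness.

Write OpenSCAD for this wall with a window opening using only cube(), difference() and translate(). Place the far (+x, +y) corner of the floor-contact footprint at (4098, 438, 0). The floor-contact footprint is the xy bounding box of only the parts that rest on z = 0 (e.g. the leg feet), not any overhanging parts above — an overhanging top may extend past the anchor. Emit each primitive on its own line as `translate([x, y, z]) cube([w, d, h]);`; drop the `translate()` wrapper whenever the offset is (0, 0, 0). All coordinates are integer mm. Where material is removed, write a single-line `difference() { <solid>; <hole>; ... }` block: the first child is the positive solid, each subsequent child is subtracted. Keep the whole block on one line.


difference() { translate([364, 294, 0]) cube([3734, 144, 2685]); translate([1104, 294, 1309]) cube([1142, 144, 607]); }


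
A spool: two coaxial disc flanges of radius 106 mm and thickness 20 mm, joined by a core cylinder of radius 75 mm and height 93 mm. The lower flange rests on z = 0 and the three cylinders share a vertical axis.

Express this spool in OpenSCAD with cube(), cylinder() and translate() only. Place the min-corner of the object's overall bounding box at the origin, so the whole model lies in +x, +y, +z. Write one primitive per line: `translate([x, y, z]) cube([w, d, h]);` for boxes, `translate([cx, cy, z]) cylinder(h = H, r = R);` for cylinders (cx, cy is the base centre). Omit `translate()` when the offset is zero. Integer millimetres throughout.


translate([106, 106, 0]) cylinder(h = 20, r = 106);
translate([106, 106, 20]) cylinder(h = 93, r = 75);
translate([106, 106, 113]) cylinder(h = 20, r = 106);


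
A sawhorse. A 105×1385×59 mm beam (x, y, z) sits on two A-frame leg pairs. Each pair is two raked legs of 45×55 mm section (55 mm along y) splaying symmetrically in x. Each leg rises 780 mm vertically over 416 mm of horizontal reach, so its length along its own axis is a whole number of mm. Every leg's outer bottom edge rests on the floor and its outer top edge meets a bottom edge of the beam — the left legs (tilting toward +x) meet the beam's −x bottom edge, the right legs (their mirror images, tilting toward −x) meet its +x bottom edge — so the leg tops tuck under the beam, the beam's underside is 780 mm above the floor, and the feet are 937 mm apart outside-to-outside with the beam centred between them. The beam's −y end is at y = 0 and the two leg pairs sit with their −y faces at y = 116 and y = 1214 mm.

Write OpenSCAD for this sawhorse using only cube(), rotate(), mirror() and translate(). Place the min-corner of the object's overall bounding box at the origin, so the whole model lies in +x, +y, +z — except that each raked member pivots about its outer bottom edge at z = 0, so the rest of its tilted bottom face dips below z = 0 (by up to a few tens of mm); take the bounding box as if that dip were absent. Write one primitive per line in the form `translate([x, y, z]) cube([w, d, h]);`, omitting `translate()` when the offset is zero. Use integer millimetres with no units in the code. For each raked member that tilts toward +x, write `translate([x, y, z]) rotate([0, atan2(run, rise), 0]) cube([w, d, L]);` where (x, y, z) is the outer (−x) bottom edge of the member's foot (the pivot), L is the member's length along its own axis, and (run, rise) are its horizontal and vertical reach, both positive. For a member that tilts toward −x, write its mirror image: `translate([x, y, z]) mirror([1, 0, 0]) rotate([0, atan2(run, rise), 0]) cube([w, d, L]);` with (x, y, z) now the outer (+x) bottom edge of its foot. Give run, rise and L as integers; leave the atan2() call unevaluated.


translate([416, 0, 780]) cube([105, 1385, 59]);
translate([0, 116, 0]) rotate([0, atan2(416, 780), 0]) cube([45, 55, 884]);
translate([937, 116, 0]) mirror([1, 0, 0]) rotate([0, atan2(416, 780), 0]) cube([45, 55, 884]);
translate([0, 1214, 0]) rotate([0, atan2(416, 780), 0]) cube([45, 55, 884]);
translate([937, 1214, 0]) mirror([1, 0, 0]) rotate([0, atan2(416, 780), 0]) cube([45, 55, 884]);


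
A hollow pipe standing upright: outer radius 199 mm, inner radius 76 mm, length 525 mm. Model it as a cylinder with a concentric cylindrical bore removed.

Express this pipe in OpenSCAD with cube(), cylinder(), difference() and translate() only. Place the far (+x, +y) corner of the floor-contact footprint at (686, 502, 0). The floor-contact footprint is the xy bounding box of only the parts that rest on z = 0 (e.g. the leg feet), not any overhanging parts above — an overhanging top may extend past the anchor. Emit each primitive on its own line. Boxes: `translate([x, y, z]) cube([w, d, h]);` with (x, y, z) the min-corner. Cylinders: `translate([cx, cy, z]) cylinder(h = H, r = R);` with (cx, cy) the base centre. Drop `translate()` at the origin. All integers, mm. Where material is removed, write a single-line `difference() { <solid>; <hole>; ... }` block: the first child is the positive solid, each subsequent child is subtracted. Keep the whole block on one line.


difference() { translate([487, 303, 0]) cylinder(h = 525, r = 199); translate([487, 303, 0]) cylinder(h = 525, r = 76); }


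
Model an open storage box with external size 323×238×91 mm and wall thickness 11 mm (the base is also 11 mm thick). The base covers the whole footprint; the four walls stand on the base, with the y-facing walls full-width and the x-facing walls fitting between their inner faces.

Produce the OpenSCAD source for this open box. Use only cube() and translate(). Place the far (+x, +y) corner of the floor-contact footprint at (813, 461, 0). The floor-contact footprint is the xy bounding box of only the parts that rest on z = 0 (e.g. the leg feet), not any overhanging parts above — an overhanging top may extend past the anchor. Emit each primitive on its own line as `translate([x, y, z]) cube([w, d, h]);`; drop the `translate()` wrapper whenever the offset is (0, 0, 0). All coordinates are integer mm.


translate([490, 223, 0]) cube([323, 238, 11]);
translate([490, 223, 11]) cube([323, 11, 80]);
translate([490, 450, 11]) cube([323, 11, 80]);
translate([490, 234, 11]) cube([11, 216, 80]);
translate([802, 234, 11]) cube([11, 216, 80]);


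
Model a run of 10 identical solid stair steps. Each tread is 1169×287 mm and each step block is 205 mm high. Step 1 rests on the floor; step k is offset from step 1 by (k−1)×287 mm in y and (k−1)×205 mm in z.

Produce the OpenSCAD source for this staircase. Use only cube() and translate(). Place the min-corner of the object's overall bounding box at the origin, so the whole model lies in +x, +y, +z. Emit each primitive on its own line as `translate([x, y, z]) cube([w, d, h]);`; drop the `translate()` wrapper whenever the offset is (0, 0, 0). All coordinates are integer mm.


cube([1169, 287, 205]);
translate([0, 287, 205]) cube([1169, 287, 205]);
translate([0, 574, 410]) cube([1169, 287, 205]);
translate([0, 861, 615]) cube([1169, 287, 205]);
translate([0, 1148, 820]) cube([1169, 287, 205]);
translate([0, 1435, 1025]) cube([1169, 287, 205]);
translate([0, 1722, 1230]) cube([1169, 287, 205]);
translate([0, 2009, 1435]) cube([1169, 287, 205]);
translate([0, 2296, 1640]) cube([1169, 287, 205]);
translate([0, 2583, 1845]) cube([1169, 287, 205]);


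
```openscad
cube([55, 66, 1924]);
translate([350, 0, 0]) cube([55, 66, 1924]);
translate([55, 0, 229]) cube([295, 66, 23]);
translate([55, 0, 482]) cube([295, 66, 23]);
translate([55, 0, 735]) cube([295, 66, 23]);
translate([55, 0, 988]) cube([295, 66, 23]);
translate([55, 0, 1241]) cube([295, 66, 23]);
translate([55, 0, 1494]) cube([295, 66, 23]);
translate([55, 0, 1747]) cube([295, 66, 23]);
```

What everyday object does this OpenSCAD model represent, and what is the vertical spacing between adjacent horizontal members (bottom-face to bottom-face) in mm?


A ladder. The rung spacing is 253 mm.

Two tall 55×66 posts with 7 short bars between them — a ladder. Adjacent rungs sit at z = 229 and z = 482, so the spacing is 482 − 229 = 253 mm.


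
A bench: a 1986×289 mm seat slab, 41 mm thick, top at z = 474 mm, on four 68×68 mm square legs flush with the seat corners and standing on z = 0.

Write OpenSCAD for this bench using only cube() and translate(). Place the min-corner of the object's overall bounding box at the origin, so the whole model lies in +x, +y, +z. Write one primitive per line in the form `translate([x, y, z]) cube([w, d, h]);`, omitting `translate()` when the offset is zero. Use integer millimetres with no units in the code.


translate([0, 0, 433]) cube([1986, 289, 41]);
cube([68, 68, 433]);
translate([0, 221, 0]) cube([68, 68, 433]);
translate([1918, 0, 0]) cube([68, 68, 433]);
translate([1918, 221, 0]) cube([68, 68, 433]);


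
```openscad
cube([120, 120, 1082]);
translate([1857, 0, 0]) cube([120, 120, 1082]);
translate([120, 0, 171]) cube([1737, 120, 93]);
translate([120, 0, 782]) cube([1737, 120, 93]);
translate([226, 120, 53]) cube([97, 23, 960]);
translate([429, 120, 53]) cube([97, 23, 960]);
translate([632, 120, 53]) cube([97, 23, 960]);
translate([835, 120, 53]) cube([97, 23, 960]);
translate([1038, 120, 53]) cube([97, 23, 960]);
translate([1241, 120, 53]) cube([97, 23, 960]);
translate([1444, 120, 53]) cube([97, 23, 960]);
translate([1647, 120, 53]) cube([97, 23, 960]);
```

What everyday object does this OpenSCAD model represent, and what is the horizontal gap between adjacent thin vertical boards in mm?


A fence section. The picket gap is 106 mm.

Two posts, two rails, 8 pickets — a fence section. Span 1737 mm holds 8 pickets of 97 mm with 9 equal gaps: ⌊(1737 − 8·97) / 9⌋ = 106 mm.


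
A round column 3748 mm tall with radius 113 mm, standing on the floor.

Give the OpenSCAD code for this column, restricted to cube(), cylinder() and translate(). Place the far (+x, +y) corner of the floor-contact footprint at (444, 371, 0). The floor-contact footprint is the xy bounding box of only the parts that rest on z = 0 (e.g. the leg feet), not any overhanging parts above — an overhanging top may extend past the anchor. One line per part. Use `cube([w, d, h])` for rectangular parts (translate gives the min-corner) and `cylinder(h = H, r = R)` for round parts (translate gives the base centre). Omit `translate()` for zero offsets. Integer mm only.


translate([331, 258, 0]) cylinder(h = 3748, r = 113);


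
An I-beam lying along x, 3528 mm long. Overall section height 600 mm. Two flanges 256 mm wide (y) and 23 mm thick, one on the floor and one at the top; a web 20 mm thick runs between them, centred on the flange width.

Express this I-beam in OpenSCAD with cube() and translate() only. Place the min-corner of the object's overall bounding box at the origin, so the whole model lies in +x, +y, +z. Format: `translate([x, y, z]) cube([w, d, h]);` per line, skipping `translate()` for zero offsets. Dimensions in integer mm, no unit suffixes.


cube([3528, 256, 23]);
translate([0, 118, 23]) cube([3528, 20, 554]);
translate([0, 0, 577]) cube([3528, 256, 23]);


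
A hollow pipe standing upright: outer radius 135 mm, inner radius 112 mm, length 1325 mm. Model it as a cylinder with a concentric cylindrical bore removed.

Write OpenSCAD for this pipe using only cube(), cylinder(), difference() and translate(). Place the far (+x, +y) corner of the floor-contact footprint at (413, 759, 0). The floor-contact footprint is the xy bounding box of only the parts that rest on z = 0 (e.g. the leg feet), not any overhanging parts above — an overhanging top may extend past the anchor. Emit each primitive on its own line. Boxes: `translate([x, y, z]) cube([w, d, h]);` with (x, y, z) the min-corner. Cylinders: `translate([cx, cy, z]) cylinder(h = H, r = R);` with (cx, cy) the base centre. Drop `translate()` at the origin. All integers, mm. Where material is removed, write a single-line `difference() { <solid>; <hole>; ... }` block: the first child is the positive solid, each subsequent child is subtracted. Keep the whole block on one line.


difference() { translate([278, 624, 0]) cylinder(h = 1325, r = 135); translate([278, 624, 0]) cylinder(h = 1325, r = 112); }


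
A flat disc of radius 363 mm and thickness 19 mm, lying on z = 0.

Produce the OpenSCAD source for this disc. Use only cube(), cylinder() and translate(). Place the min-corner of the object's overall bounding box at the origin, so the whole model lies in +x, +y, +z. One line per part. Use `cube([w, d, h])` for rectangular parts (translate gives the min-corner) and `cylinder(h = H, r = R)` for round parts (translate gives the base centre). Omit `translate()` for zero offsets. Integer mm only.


translate([363, 363, 0]) cylinder(h = 19, r = 363);


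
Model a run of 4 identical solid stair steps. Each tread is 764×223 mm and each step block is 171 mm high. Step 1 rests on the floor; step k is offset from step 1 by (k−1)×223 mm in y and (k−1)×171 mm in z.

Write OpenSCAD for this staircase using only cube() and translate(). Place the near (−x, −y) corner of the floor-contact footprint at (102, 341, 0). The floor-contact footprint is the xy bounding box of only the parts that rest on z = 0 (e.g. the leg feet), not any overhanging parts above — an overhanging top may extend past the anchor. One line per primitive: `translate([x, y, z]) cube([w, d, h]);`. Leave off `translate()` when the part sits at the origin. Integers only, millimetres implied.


translate([102, 341, 0]) cube([764, 223, 171]);
translate([102, 564, 171]) cube([764, 223, 171]);
translate([102, 787, 342]) cube([764, 223, 171]);
translate([102, 1010, 513]) cube([764, 223, 171]);


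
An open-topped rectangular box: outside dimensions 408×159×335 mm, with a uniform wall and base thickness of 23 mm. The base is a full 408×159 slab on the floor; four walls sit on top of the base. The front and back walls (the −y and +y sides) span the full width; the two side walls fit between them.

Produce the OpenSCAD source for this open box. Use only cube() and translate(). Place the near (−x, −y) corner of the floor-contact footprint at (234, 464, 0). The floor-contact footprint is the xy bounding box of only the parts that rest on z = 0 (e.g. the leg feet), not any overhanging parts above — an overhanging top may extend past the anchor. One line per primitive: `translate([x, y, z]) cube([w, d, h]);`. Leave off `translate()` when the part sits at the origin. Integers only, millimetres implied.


translate([234, 464, 0]) cube([408, 159, 23]);
translate([234, 464, 23]) cube([408, 23, 312]);
translate([234, 600, 23]) cube([408, 23, 312]);
translate([234, 487, 23]) cube([23, 113, 312]);
translate([619, 487, 23]) cube([23, 113, 312]);


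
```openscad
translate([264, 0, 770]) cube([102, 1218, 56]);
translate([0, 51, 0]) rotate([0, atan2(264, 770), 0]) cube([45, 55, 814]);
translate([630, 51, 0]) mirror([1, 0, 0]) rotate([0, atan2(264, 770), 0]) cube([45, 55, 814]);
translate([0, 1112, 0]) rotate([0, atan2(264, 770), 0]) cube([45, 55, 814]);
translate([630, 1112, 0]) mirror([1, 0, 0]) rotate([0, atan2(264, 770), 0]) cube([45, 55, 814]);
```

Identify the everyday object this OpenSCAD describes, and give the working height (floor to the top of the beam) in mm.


A sawhorse. The overall height is 826 mm.

A beam across two mirrored pairs of raked legs — a sawhorse. The beam's underside is at z = 770 (matching the legs' vertical rise in atan2(264, 770)) and the beam is 56 mm tall, so its top is at 770 + 56 = 826 mm. The raked legs top out at the beam's underside, so that is the highest point.


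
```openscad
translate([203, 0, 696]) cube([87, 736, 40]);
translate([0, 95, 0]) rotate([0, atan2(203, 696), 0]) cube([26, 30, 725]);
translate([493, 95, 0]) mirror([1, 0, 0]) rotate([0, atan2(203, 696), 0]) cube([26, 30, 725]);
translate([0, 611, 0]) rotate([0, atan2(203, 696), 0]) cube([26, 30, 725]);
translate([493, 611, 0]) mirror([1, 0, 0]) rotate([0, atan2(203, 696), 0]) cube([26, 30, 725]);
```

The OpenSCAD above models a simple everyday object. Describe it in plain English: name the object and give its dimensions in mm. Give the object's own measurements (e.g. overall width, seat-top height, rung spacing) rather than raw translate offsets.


A sawhorse. A 87×736×40 mm beam (x, y, z) sits on two A-frame leg pairs. Each pair is two raked legs of 26×30 mm section (30 mm along y) splaying symmetrically in x. Each leg rises 696 mm vertically over 203 mm of horizontal reach and is 725 mm long along its own axis. Every leg's outer bottom edge rests on the floor and its outer top edge meets a bottom edge of the beam — the left legs (tilting toward +x) meet the beam's −x bottom edge, the right legs (their mirror images, tilting toward −x) meet its +x bottom edge — so the leg tops tuck under the beam, the beam's underside is 696 mm above the floor, and the feet are 493 mm apart outside-to-outside with the beam centred between them. The two leg pairs are set in 95 mm from either end of the beam.


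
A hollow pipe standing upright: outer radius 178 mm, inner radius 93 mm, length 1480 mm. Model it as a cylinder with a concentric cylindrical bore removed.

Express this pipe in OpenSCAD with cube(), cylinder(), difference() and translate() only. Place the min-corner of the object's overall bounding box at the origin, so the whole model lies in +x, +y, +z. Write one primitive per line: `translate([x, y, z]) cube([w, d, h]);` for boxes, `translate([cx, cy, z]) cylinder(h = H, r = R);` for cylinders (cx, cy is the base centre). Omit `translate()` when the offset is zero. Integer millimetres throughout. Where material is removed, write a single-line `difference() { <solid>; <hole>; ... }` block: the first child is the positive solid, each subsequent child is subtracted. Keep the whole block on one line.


difference() { translate([178, 178, 0]) cylinder(h = 1480, r = 178); translate([178, 178, 0]) cylinder(h = 1480, r = 93); }


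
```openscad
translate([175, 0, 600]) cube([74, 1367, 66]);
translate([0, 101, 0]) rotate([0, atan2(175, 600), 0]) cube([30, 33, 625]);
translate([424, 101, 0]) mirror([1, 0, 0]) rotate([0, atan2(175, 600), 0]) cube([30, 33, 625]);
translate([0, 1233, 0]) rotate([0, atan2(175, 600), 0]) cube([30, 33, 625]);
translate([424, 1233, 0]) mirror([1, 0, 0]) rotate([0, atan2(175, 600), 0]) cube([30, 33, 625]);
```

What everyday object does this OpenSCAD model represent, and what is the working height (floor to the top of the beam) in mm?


A sawhorse. The overall height is 666 mm.

A beam across two mirrored pairs of raked legs — a sawhorse. The beam's underside is at z = 600 (matching the legs' vertical rise in atan2(175, 600)) and the beam is 66 mm tall, so its top is at 600 + 66 = 666 mm. The raked legs top out at the beam's underside, so that is the highest point.


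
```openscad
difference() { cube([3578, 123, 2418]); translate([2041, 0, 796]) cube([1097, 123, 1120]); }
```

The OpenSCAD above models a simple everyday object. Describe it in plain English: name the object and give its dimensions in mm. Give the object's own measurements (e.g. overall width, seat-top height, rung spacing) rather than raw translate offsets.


A wall 3578 mm long (x), 123 mm thick (y), 2418 mm tall, with a rectangular window opening cut through it. The opening is 1097 mm wide and 1120 mm tall; its sill is at z = 796 mm and its near (−x) edge is 2041 mm from the wall's −x end. The opening passes through the full wall thickness.


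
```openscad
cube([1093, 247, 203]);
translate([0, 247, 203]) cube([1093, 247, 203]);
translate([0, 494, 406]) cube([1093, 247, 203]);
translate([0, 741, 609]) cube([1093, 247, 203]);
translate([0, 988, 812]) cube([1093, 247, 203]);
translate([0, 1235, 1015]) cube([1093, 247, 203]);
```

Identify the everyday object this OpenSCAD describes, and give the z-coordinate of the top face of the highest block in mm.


A staircase. The total rise is 1218 mm.

6 identical blocks, each offset up and back from the previous — a staircase. Each step is 203 mm tall and there are 6 of them, so the total rise is 6 × 203 = 1218 mm.


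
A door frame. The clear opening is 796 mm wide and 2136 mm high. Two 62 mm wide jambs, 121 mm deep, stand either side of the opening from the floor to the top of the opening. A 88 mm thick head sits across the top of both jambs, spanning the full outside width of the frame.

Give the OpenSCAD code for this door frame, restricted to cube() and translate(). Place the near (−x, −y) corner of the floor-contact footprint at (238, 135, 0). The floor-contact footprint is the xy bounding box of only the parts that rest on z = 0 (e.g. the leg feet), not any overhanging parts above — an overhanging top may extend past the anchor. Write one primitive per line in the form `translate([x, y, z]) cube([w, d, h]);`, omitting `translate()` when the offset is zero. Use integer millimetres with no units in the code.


translate([238, 135, 0]) cube([62, 121, 2136]);
translate([1096, 135, 0]) cube([62, 121, 2136]);
translate([238, 135, 2136]) cube([920, 121, 88]);


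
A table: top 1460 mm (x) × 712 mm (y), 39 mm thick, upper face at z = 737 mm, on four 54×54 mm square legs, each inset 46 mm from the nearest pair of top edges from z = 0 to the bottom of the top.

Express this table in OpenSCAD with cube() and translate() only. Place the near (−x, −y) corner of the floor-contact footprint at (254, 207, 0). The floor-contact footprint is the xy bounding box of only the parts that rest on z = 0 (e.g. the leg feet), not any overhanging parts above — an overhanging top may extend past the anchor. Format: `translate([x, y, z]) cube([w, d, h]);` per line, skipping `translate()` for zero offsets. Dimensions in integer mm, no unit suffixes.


// leg_h = 737 - 39 = 698
translate([208, 161, 698]) cube([1460, 712, 39]);
translate([254, 207, 0]) cube([54, 54, 698]);
translate([1568, 207, 0]) cube([54, 54, 698]);
translate([254, 773, 0]) cube([54, 54, 698]);
translate([1568, 773, 0]) cube([54, 54, 698]);


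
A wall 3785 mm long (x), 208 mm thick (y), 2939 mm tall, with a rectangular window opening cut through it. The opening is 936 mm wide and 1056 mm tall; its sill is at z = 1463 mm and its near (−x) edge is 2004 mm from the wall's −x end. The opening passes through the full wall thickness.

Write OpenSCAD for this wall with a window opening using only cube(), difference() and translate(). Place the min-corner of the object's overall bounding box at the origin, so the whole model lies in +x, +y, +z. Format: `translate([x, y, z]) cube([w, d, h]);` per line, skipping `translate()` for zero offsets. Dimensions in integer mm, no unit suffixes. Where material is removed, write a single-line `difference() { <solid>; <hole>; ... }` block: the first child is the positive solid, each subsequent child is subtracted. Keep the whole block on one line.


difference() { cube([3785, 208, 2939]); translate([2004, 0, 1463]) cube([936, 208, 1056]); }


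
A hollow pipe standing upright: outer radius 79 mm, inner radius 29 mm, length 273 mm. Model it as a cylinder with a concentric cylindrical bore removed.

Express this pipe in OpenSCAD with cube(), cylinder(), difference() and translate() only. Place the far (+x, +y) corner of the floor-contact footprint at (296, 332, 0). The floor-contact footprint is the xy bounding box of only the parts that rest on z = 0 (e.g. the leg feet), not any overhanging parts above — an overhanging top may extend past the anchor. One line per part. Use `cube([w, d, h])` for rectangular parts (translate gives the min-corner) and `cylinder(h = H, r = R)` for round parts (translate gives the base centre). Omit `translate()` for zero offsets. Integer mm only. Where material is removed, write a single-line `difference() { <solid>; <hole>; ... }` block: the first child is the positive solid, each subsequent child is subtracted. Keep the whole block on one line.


difference() { translate([217, 253, 0]) cylinder(h = 273, r = 79); translate([217, 253, 0]) cylinder(h = 273, r = 29); }


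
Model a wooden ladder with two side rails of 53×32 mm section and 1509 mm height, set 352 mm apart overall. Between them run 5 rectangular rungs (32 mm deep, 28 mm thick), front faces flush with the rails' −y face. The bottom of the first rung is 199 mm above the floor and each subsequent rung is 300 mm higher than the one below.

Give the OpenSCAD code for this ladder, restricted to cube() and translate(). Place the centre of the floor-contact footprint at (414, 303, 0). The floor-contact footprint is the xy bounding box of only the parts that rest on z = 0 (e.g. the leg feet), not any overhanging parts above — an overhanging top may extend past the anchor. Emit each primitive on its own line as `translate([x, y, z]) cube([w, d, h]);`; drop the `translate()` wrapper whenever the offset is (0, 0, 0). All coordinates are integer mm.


translate([238, 287, 0]) cube([53, 32, 1509]);
translate([537, 287, 0]) cube([53, 32, 1509]);
translate([291, 287, 199]) cube([246, 32, 28]);
translate([291, 287, 499]) cube([246, 32, 28]);
translate([291, 287, 799]) cube([246, 32, 28]);
translate([291, 287, 1099]) cube([246, 32, 28]);
translate([291, 287, 1399]) cube([246, 32, 28]);


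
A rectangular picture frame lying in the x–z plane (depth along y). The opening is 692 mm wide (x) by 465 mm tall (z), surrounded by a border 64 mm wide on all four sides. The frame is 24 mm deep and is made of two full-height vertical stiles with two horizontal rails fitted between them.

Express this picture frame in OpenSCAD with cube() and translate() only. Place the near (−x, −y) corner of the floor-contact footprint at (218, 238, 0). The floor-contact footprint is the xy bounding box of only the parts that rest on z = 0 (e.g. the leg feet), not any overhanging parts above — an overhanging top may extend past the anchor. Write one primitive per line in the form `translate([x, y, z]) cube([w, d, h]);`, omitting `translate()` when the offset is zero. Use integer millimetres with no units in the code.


translate([218, 238, 0]) cube([64, 24, 593]);
translate([974, 238, 0]) cube([64, 24, 593]);
translate([282, 238, 0]) cube([692, 24, 64]);
translate([282, 238, 529]) cube([692, 24, 64]);


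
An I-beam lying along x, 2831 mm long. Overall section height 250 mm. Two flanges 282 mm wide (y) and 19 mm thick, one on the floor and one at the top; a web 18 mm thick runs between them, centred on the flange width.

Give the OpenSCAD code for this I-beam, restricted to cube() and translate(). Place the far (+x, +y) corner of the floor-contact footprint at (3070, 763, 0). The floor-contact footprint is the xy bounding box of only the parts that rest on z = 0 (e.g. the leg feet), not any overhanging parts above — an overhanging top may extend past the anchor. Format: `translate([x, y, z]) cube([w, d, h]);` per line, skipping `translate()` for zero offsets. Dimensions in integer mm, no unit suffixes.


translate([239, 481, 0]) cube([2831, 282, 19]);
translate([239, 613, 19]) cube([2831, 18, 212]);
translate([239, 481, 231]) cube([2831, 282, 19]);


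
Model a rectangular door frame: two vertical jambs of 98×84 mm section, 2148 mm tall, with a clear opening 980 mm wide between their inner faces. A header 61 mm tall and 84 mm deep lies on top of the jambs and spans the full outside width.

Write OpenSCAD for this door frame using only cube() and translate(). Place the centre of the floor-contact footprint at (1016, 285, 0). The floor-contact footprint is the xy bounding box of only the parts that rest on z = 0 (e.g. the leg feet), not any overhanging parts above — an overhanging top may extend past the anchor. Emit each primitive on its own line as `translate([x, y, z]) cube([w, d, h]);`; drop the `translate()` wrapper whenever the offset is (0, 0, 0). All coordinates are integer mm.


translate([428, 243, 0]) cube([98, 84, 2148]);
translate([1506, 243, 0]) cube([98, 84, 2148]);
translate([428, 243, 2148]) cube([1176, 84, 61]);


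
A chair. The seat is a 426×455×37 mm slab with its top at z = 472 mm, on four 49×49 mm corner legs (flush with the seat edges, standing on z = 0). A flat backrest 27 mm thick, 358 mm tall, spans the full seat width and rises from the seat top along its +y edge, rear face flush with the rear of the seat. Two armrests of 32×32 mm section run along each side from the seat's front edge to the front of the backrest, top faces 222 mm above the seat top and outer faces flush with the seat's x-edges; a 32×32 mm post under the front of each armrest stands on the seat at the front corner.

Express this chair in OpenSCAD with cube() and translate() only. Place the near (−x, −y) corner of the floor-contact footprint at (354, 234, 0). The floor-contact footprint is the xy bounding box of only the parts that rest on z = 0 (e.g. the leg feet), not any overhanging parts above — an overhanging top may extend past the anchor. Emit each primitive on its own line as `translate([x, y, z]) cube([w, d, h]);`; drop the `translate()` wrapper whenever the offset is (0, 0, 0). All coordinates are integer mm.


translate([354, 234, 435]) cube([426, 455, 37]);
translate([354, 234, 0]) cube([49, 49, 435]);
translate([731, 234, 0]) cube([49, 49, 435]);
translate([354, 640, 0]) cube([49, 49, 435]);
translate([731, 640, 0]) cube([49, 49, 435]);
translate([354, 662, 472]) cube([426, 27, 358]);
translate([354, 234, 662]) cube([32, 428, 32]);
translate([748, 234, 662]) cube([32, 428, 32]);
translate([354, 234, 472]) cube([32, 32, 190]);
translate([748, 234, 472]) cube([32, 32, 190]);


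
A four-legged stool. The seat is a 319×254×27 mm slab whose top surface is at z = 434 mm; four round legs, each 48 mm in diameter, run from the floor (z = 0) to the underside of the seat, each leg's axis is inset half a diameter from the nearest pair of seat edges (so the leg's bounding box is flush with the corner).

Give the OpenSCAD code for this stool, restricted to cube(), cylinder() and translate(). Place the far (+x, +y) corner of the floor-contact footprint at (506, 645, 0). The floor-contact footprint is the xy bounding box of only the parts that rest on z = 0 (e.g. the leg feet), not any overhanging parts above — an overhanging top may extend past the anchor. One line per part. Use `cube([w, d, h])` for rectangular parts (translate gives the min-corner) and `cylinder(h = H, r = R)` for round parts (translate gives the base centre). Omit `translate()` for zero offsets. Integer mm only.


translate([187, 391, 407]) cube([319, 254, 27]);
translate([211, 415, 0]) cylinder(h = 407, r = 24);
translate([482, 415, 0]) cylinder(h = 407, r = 24);
translate([211, 621, 0]) cylinder(h = 407, r = 24);
translate([482, 621, 0]) cylinder(h = 407, r = 24);


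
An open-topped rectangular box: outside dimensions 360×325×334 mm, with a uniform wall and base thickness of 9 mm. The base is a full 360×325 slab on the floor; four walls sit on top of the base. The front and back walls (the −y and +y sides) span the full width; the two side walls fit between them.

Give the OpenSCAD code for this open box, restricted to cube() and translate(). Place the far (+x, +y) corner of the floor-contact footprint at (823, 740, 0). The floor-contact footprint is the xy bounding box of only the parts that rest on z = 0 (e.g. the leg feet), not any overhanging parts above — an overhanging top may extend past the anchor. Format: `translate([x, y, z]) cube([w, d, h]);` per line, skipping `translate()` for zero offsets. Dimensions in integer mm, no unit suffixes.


translate([463, 415, 0]) cube([360, 325, 9]);
translate([463, 415, 9]) cube([360, 9, 325]);
translate([463, 731, 9]) cube([360, 9, 325]);
translate([463, 424, 9]) cube([9, 307, 325]);
translate([814, 424, 9]) cube([9, 307, 325]);


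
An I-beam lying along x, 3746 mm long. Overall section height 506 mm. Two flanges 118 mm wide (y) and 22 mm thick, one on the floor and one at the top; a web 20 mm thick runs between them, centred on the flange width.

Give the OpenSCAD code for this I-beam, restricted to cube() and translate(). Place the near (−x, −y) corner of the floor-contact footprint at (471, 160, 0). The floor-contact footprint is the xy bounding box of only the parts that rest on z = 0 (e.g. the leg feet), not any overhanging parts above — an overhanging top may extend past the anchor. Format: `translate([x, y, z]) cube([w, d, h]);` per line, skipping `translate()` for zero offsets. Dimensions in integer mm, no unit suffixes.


translate([471, 160, 0]) cube([3746, 118, 22]);
translate([471, 209, 22]) cube([3746, 20, 462]);
translate([471, 160, 484]) cube([3746, 118, 22]);


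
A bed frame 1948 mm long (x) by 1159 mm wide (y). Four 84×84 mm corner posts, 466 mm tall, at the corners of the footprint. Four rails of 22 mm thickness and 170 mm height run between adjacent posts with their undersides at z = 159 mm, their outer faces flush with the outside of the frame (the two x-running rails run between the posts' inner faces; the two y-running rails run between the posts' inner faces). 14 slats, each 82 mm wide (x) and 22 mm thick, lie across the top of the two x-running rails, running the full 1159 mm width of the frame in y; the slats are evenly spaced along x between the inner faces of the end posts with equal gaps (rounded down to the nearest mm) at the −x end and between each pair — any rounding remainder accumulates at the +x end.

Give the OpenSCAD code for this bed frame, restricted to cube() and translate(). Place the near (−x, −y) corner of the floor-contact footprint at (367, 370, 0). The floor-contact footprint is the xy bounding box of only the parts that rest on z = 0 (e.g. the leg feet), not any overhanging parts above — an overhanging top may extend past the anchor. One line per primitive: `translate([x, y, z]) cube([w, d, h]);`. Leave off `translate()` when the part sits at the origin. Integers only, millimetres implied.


translate([367, 370, 0]) cube([84, 84, 466]);
translate([367, 1445, 0]) cube([84, 84, 466]);
translate([2231, 370, 0]) cube([84, 84, 466]);
translate([2231, 1445, 0]) cube([84, 84, 466]);
translate([451, 370, 159]) cube([1780, 22, 170]);
translate([451, 1507, 159]) cube([1780, 22, 170]);
translate([367, 454, 159]) cube([22, 991, 170]);
translate([2293, 454, 159]) cube([22, 991, 170]);
translate([493, 370, 329]) cube([82, 1159, 22]);
translate([617, 370, 329]) cube([82, 1159, 22]);
translate([741, 370, 329]) cube([82, 1159, 22]);
translate([865, 370, 329]) cube([82, 1159, 22]);
translate([989, 370, 329]) cube([82, 1159, 22]);
translate([1113, 370, 329]) cube([82, 1159, 22]);
translate([1237, 370, 329]) cube([82, 1159, 22]);
translate([1361, 370, 329]) cube([82, 1159, 22]);
translate([1485, 370, 329]) cube([82, 1159, 22]);
translate([1609, 370, 329]) cube([82, 1159, 22]);
translate([1733, 370, 329]) cube([82, 1159, 22]);
translate([1857, 370, 329]) cube([82, 1159, 22]);
translate([1981, 370, 329]) cube([82, 1159, 22]);
translate([2105, 370, 329]) cube([82, 1159, 22]);
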